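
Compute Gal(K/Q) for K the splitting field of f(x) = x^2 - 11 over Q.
Gal(K/Q) = Z/2Z (cyclic of order 2)

x^2 - 11 is irreducible over Q since 11 is not a rational square. The splitting field Q(sqrt(11)) has degree 2 over Q, and its unique nontrivial automorphism is sqrt(11) ↦ -sqrt(11). Hence Gal(Q(sqrt(11))/Q) = Z/2Z.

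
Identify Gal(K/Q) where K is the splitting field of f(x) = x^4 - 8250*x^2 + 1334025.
Gal(K/Q) = Z/2Z (cyclic of order 2)

f factors as (x^2 - 165)(x^2 - 8085), so the splitting field is K = Q(sqrt(165), sqrt(8085)). The squarefree part of 165 is 165 and the squarefree part of 8085 is also 165, so sqrt(165) and sqrt(8085) are both rational multiples of sqrt(165). Hence Q(sqrt(165)) = Q(sqrt(8085)) = Q(sqrt(165)), and the splitting field collapses to a single degree-2 extension with Galois group Z/2Z.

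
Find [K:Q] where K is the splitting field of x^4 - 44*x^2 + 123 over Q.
[K:Q] = 4

f factors as (x^2 - 3)(x^2 - 41); the splitting field is K = Q(sqrt(3), sqrt(41)). Since 3, 41, and 123 are all non-squares in Q, the three subfields Q(sqrt(3)), Q(sqrt(41)), Q(sqrt(123)) are distinct degree-2 extensions, so [K:Q] = 4 (Klein four Galois group).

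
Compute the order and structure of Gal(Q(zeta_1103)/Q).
|Gal(Q(zeta_1103)/Q)| = phi(1103) = 1102; group ≅ (Z/1103Z)^* ≅ Z/1102Z

The n-th cyclotomic polynomial Φ_1103(x) is the minimal polynomial of zeta_1103 over Q and has degree phi(1103) = 1102. So Q(zeta_1103) is a degree-1102 Galois extension with Galois group (Z/1103Z)^*. (Z/1103Z)^* is cyclic since 1103 is an odd prime power (or 4). Hence Gal(Q(zeta_1103)/Q) ≅ Z/1102Z.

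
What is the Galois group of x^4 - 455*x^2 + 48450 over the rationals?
Gal(K/Q) = V_4 (Klein four-group, Z/2Z × Z/2Z)

f factors as (x^2 - 170)(x^2 - 285), so the splitting field is K = Q(sqrt(170), sqrt(285)). The elements 170, 285, 48450 are all non-squares in Q, so sqrt(170) and sqrt(285) generate independent quadratic extensions. Thus [K:Q] = 4 and Gal(K/Q) is generated by the two order-2 automorphisms sqrt(170) ↦ -sqrt(170) and sqrt(285) ↦ -sqrt(285), giving V_4.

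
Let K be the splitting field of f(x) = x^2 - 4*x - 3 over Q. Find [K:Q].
[K:Q] = 2

The discriminant of x^2 + (-4)*x + (-3) is b^2 - 4c = 16 - (-12) = 28. Since 28 is not a perfect square in Q, the polynomial is irreducible over Q. Its two roots generate a degree-2 extension, so [K:Q] = 2.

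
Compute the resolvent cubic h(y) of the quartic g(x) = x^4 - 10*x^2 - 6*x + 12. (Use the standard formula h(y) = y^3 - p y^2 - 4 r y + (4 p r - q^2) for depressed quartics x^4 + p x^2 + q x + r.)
h(y) = y^3 + 10*y^2 - 48*y - 516

Identify coefficients: p = -10, q = -6, r = 12.
Plug into h(y) = y^3 - p y^2 - 4 r y + (4 p r - q^2):
  h(y) = y^3 - (-10) y^2 - 4*(12) y + (4*(-10)*(12) - (-6)^2)
       = y^3 + (10) y^2 + (-48) y + (-516).
Simplifying: h(y) = y^3 + 10*y^2 - 48*y - 516.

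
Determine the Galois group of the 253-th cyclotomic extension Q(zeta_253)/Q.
|Gal(Q(zeta_253)/Q)| = phi(253) = 220; group ≅ (Z/253Z)^* ≅ Z/10Z × Z/22Z

The n-th cyclotomic polynomial Φ_253(x) is the minimal polynomial of zeta_253 over Q and has degree phi(253) = 220. So Q(zeta_253) is a degree-220 Galois extension with Galois group (Z/253Z)^*. By CRT, (Z/253Z)^* ≅ (Z/11Z)^* × (Z/23Z)^*. Each prime-power unit group is (Z/11Z)^* ≅ Z/10Z; (Z/23Z)^* ≅ Z/22Z. Hence Gal(Q(zeta_253)/Q) ≅ Z/10Z × Z/22Z.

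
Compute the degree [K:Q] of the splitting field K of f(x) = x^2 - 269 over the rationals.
[K:Q] = 2

The polynomial x^2 - 269 is irreducible over Q since 269 is not a perfect square. Its splitting field is Q(sqrt(269)), which has degree 2 over Q.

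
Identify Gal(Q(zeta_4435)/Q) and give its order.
|Gal(Q(zeta_4435)/Q)| = phi(4435) = 3544; group ≅ (Z/4435Z)^* ≅ Z/4Z × Z/886Z

The n-th cyclotomic polynomial Φ_4435(x) is the minimal polynomial of zeta_4435 over Q and has degree phi(4435) = 3544. So Q(zeta_4435) is a degree-3544 Galois extension with Galois group (Z/4435Z)^*. By CRT, (Z/4435Z)^* ≅ (Z/5Z)^* × (Z/887Z)^*. Each prime-power unit group is (Z/5Z)^* ≅ Z/4Z; (Z/887Z)^* ≅ Z/886Z. Hence Gal(Q(zeta_4435)/Q) ≅ Z/4Z × Z/886Z.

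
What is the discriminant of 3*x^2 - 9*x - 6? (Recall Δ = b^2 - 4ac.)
Δ = 153

For a quadratic a x^2 + b x + c the discriminant is Δ = b^2 - 4ac = (-9)^2 - 4*(3)*(-6) = 81 - (-72) = 153.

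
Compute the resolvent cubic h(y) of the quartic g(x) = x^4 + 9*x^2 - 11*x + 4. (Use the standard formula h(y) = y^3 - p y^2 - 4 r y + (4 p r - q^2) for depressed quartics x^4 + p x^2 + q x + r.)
h(y) = y^3 - 9*y^2 - 16*y + 23

Identify coefficients: p = 9, q = -11, r = 4.
Plug into h(y) = y^3 - p y^2 - 4 r y + (4 p r - q^2):
  h(y) = y^3 - (9) y^2 - 4*(4) y + (4*(9)*(4) - (-11)^2)
       = y^3 + (-9) y^2 + (-16) y + (23).
Simplifying: h(y) = y^3 - 9*y^2 - 16*y + 23.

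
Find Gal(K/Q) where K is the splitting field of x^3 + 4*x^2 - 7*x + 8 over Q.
Gal(K/Q) = S_3 (symmetric group of order 6)

Compute the discriminant of x^3 + (4)*x^2 + (-7)*x + (8): Δ = -5652. Since Δ is not a rational square, the Galois group is not contained in A_3; it must be the full S_3 (irreducibility of the cubic rules out anything smaller).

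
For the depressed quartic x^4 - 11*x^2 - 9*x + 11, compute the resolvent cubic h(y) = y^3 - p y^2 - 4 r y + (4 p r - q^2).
h(y) = y^3 + 11*y^2 - 44*y - 565

Identify coefficients: p = -11, q = -9, r = 11.
Plug into h(y) = y^3 - p y^2 - 4 r y + (4 p r - q^2):
  h(y) = y^3 - (-11) y^2 - 4*(11) y + (4*(-11)*(11) - (-9)^2)
       = y^3 + (11) y^2 + (-44) y + (-565).
Simplifying: h(y) = y^3 + 11*y^2 - 44*y - 565.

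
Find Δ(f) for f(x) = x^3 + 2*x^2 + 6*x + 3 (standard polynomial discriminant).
Δ = -411

For x^3 + a x^2 + b x + c the discriminant is Δ = 18 a b c - 4 a^3 c + a^2 b^2 - 4 b^3 - 27 c^2.
Plug a = 2, b = 6, c = 3:
  18*(2)*(6)*(3) - 4*(2)^3*(3) + (2)^2*(6)^2 - 4*(6)^3 - 27*(3)^2
  = 648 + (-96) + 144 + (-864) + (-243)
  = -411.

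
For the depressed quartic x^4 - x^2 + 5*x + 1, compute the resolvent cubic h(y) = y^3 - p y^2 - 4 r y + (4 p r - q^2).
h(y) = y^3 + y^2 - 4*y - 29

Identify coefficients: p = -1, q = 5, r = 1.
Plug into h(y) = y^3 - p y^2 - 4 r y + (4 p r - q^2):
  h(y) = y^3 - (-1) y^2 - 4*(1) y + (4*(-1)*(1) - (5)^2)
       = y^3 + (1) y^2 + (-4) y + (-29).
Simplifying: h(y) = y^3 + y^2 - 4*y - 29.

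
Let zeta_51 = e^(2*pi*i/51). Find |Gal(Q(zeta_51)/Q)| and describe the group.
|Gal(Q(zeta_51)/Q)| = phi(51) = 32; group ≅ (Z/51Z)^* ≅ Z/2Z × Z/16Z

The n-th cyclotomic polynomial Φ_51(x) is the minimal polynomial of zeta_51 over Q and has degree phi(51) = 32. So Q(zeta_51) is a degree-32 Galois extension with Galois group (Z/51Z)^*. By CRT, (Z/51Z)^* ≅ (Z/3Z)^* × (Z/17Z)^*. Each prime-power unit group is (Z/3Z)^* ≅ Z/2Z; (Z/17Z)^* ≅ Z/16Z. Hence Gal(Q(zeta_51)/Q) ≅ Z/2Z × Z/16Z.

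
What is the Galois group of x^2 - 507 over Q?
Gal(K/Q) = Z/2Z (cyclic of order 2)

x^2 - 507 is irreducible over Q since 507 is not a rational square. The splitting field Q(sqrt(507)) has degree 2 over Q, and its unique nontrivial automorphism is sqrt(507) ↦ -sqrt(507). Hence Gal(Q(sqrt(507))/Q) = Z/2Z.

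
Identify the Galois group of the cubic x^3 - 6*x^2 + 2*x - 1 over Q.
Gal(K/Q) = S_3 (symmetric group of order 6)

Compute the discriminant of x^3 + (-6)*x^2 + (2)*x + (-1): Δ = -563. Since Δ is not a rational square, the Galois group is not contained in A_3; it must be the full S_3 (irreducibility of the cubic rules out anything smaller).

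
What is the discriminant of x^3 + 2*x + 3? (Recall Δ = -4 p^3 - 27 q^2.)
Δ = -275

For a depressed cubic x^3 + p x + q the discriminant is Δ = -4 p^3 - 27 q^2 = -4*(2)^3 - 27*(3)^2 = -32 - 243 = -275.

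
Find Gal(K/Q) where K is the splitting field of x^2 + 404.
Gal(K/Q) = Z/2Z (cyclic of order 2)

x^2 + 404 is irreducible over Q since -404 is not a rational square. The splitting field Q(sqrt(-404)) has degree 2 over Q, and its unique nontrivial automorphism is sqrt(-404) ↦ -sqrt(-404). Hence Gal(Q(sqrt(-404))/Q) = Z/2Z.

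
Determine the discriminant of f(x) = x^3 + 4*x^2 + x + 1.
Δ = -199

For x^3 + a x^2 + b x + c the discriminant is Δ = 18 a b c - 4 a^3 c + a^2 b^2 - 4 b^3 - 27 c^2.
Plug a = 4, b = 1, c = 1:
  18*(4)*(1)*(1) - 4*(4)^3*(1) + (4)^2*(1)^2 - 4*(1)^3 - 27*(1)^2
  = 72 + (-256) + 16 + (-4) + (-27)
  = -199.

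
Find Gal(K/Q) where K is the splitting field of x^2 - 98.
Gal(K/Q) = Z/2Z (cyclic of order 2)

x^2 - 98 is irreducible over Q since 98 is not a rational square. The splitting field Q(sqrt(98)) has degree 2 over Q, and its unique nontrivial automorphism is sqrt(98) ↦ -sqrt(98). Hence Gal(Q(sqrt(98))/Q) = Z/2Z.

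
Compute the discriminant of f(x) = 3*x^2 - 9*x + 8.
Δ = -15

For a quadratic a x^2 + b x + c the discriminant is Δ = b^2 - 4ac = (-9)^2 - 4*(3)*(8) = 81 - (96) = -15.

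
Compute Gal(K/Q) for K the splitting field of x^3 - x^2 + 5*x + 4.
Gal(K/Q) = S_3 (symmetric group of order 6)

Compute the discriminant of x^3 + (-1)*x^2 + (5)*x + (4): Δ = -1251. Since Δ is not a rational square, the Galois group is not contained in A_3; it must be the full S_3 (irreducibility of the cubic rules out anything smaller).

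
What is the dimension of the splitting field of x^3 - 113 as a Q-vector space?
[K:Q] = 6

x^3 - 113 has one real root r = 113^(1/3) and two complex roots r*zeta_3, r*zeta_3^2 where zeta_3 = e^(2*pi*i/3). The splitting field is Q(r, zeta_3). [Q(r):Q] = 3 and [Q(zeta_3):Q] = 2 with gcd = 1, so [Q(r, zeta_3):Q] = 3 * 2 = 6.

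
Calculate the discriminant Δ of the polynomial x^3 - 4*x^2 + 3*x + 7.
Δ = -1007

For x^3 + a x^2 + b x + c the discriminant is Δ = 18 a b c - 4 a^3 c + a^2 b^2 - 4 b^3 - 27 c^2.
Plug a = -4, b = 3, c = 7:
  18*(-4)*(3)*(7) - 4*(-4)^3*(7) + (-4)^2*(3)^2 - 4*(3)^3 - 27*(7)^2
  = -1512 + (1792) + 144 + (-108) + (-1323)
  = -1007.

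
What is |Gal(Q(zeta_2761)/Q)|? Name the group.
|Gal(Q(zeta_2761)/Q)| = phi(2761) = 2500; group ≅ (Z/2761Z)^* ≅ Z/10Z × Z/250Z

The n-th cyclotomic polynomial Φ_2761(x) is the minimal polynomial of zeta_2761 over Q and has degree phi(2761) = 2500. So Q(zeta_2761) is a degree-2500 Galois extension with Galois group (Z/2761Z)^*. By CRT, (Z/2761Z)^* ≅ (Z/11Z)^* × (Z/251Z)^*. Each prime-power unit group is (Z/11Z)^* ≅ Z/10Z; (Z/251Z)^* ≅ Z/250Z. Hence Gal(Q(zeta_2761)/Q) ≅ Z/10Z × Z/250Z.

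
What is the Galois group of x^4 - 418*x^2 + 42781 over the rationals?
Gal(K/Q) = V_4 (Klein four-group, Z/2Z × Z/2Z)

f factors as (x^2 - 239)(x^2 - 179), so the splitting field is K = Q(sqrt(239), sqrt(179)). The elements 239, 179, 42781 are all non-squares in Q, so sqrt(239) and sqrt(179) generate independent quadratic extensions. Thus [K:Q] = 4 and Gal(K/Q) is generated by the two order-2 automorphisms sqrt(239) ↦ -sqrt(239) and sqrt(179) ↦ -sqrt(179), giving V_4.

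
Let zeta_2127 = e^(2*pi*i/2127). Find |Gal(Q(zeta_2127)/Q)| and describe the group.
|Gal(Q(zeta_2127)/Q)| = phi(2127) = 1416; group ≅ (Z/2127Z)^* ≅ Z/2Z × Z/708Z

The n-th cyclotomic polynomial Φ_2127(x) is the minimal polynomial of zeta_2127 over Q and has degree phi(2127) = 1416. So Q(zeta_2127) is a degree-1416 Galois extension with Galois group (Z/2127Z)^*. By CRT, (Z/2127Z)^* ≅ (Z/3Z)^* × (Z/709Z)^*. Each prime-power unit group is (Z/3Z)^* ≅ Z/2Z; (Z/709Z)^* ≅ Z/708Z. Hence Gal(Q(zeta_2127)/Q) ≅ Z/2Z × Z/708Z.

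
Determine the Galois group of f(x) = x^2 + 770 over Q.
Gal(K/Q) = Z/2Z (cyclic of order 2)

x^2 + 770 is irreducible over Q since -770 is not a rational square. The splitting field Q(sqrt(-770)) has degree 2 over Q, and its unique nontrivial automorphism is sqrt(-770) ↦ -sqrt(-770). Hence Gal(Q(sqrt(-770))/Q) = Z/2Z.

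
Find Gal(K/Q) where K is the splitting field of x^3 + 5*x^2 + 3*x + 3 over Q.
Gal(K/Q) = S_3 (symmetric group of order 6)

Compute the discriminant of x^3 + (5)*x^2 + (3)*x + (3): Δ = -816. Since Δ is not a rational square, the Galois group is not contained in A_3; it must be the full S_3 (irreducibility of the cubic rules out anything smaller).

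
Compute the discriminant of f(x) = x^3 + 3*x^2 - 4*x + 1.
Δ = 49

For x^3 + a x^2 + b x + c the discriminant is Δ = 18 a b c - 4 a^3 c + a^2 b^2 - 4 b^3 - 27 c^2.
Plug a = 3, b = -4, c = 1:
  18*(3)*(-4)*(1) - 4*(3)^3*(1) + (3)^2*(-4)^2 - 4*(-4)^3 - 27*(1)^2
  = -216 + (-108) + 144 + (256) + (-27)
  = 49.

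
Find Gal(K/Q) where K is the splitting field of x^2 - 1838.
Gal(K/Q) = Z/2Z (cyclic of order 2)

x^2 - 1838 is irreducible over Q since 1838 is not a rational square. The splitting field Q(sqrt(1838)) has degree 2 over Q, and its unique nontrivial automorphism is sqrt(1838) ↦ -sqrt(1838). Hence Gal(Q(sqrt(1838))/Q) = Z/2Z.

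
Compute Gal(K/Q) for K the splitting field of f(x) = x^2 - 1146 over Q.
Gal(K/Q) = Z/2Z (cyclic of order 2)

x^2 - 1146 is irreducible over Q since 1146 is not a rational square. The splitting field Q(sqrt(1146)) has degree 2 over Q, and its unique nontrivial automorphism is sqrt(1146) ↦ -sqrt(1146). Hence Gal(Q(sqrt(1146))/Q) = Z/2Z.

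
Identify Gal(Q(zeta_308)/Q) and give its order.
|Gal(Q(zeta_308)/Q)| = phi(308) = 120; group ≅ (Z/308Z)^* ≅ Z/2Z × Z/6Z × Z/10Z

The n-th cyclotomic polynomial Φ_308(x) is the minimal polynomial of zeta_308 over Q and has degree phi(308) = 120. So Q(zeta_308) is a degree-120 Galois extension with Galois group (Z/308Z)^*. By CRT, (Z/308Z)^* ≅ (Z/4Z)^* × (Z/7Z)^* × (Z/11Z)^*. Each prime-power unit group is (Z/4Z)^* ≅ Z/2Z; (Z/7Z)^* ≅ Z/6Z; (Z/11Z)^* ≅ Z/10Z. Hence Gal(Q(zeta_308)/Q) ≅ Z/2Z × Z/6Z × Z/10Z.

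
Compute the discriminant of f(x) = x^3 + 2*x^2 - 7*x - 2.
Δ = 2028

For x^3 + a x^2 + b x + c the discriminant is Δ = 18 a b c - 4 a^3 c + a^2 b^2 - 4 b^3 - 27 c^2.
Plug a = 2, b = -7, c = -2:
  18*(2)*(-7)*(-2) - 4*(2)^3*(-2) + (2)^2*(-7)^2 - 4*(-7)^3 - 27*(-2)^2
  = 504 + (64) + 196 + (1372) + (-108)
  = 2028.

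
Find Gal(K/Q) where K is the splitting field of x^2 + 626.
Gal(K/Q) = Z/2Z (cyclic of order 2)

x^2 + 626 is irreducible over Q since -626 is not a rational square. The splitting field Q(sqrt(-626)) has degree 2 over Q, and its unique nontrivial automorphism is sqrt(-626) ↦ -sqrt(-626). Hence Gal(Q(sqrt(-626))/Q) = Z/2Z.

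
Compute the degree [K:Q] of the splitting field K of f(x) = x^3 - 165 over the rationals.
[K:Q] = 6

x^3 - 165 has one real root r = 165^(1/3) and two complex roots r*zeta_3, r*zeta_3^2 where zeta_3 = e^(2*pi*i/3). The splitting field is Q(r, zeta_3). [Q(r):Q] = 3 and [Q(zeta_3):Q] = 2 with gcd = 1, so [Q(r, zeta_3):Q] = 3 * 2 = 6.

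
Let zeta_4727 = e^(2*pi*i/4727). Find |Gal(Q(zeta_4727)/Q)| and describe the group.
|Gal(Q(zeta_4727)/Q)| = phi(4727) = 4536; group ≅ (Z/4727Z)^* ≅ Z/28Z × Z/162Z

The n-th cyclotomic polynomial Φ_4727(x) is the minimal polynomial of zeta_4727 over Q and has degree phi(4727) = 4536. So Q(zeta_4727) is a degree-4536 Galois extension with Galois group (Z/4727Z)^*. By CRT, (Z/4727Z)^* ≅ (Z/29Z)^* × (Z/163Z)^*. Each prime-power unit group is (Z/29Z)^* ≅ Z/28Z; (Z/163Z)^* ≅ Z/162Z. Hence Gal(Q(zeta_4727)/Q) ≅ Z/28Z × Z/162Z.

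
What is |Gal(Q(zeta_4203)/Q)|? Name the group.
|Gal(Q(zeta_4203)/Q)| = phi(4203) = 2796; group ≅ (Z/4203Z)^* ≅ Z/6Z × Z/466Z

The n-th cyclotomic polynomial Φ_4203(x) is the minimal polynomial of zeta_4203 over Q and has degree phi(4203) = 2796. So Q(zeta_4203) is a degree-2796 Galois extension with Galois group (Z/4203Z)^*. By CRT, (Z/4203Z)^* ≅ (Z/9Z)^* × (Z/467Z)^*. Each prime-power unit group is (Z/9Z)^* ≅ Z/6Z; (Z/467Z)^* ≅ Z/466Z. Hence Gal(Q(zeta_4203)/Q) ≅ Z/6Z × Z/466Z.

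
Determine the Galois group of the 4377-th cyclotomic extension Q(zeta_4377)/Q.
|Gal(Q(zeta_4377)/Q)| = phi(4377) = 2916; group ≅ (Z/4377Z)^* ≅ Z/2Z × Z/1458Z

The n-th cyclotomic polynomial Φ_4377(x) is the minimal polynomial of zeta_4377 over Q and has degree phi(4377) = 2916. So Q(zeta_4377) is a degree-2916 Galois extension with Galois group (Z/4377Z)^*. By CRT, (Z/4377Z)^* ≅ (Z/3Z)^* × (Z/1459Z)^*. Each prime-power unit group is (Z/3Z)^* ≅ Z/2Z; (Z/1459Z)^* ≅ Z/1458Z. Hence Gal(Q(zeta_4377)/Q) ≅ Z/2Z × Z/1458Z.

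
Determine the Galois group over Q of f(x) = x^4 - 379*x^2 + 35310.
Gal(K/Q) = V_4 (Klein four-group, Z/2Z × Z/2Z)

f factors as (x^2 - 214)(x^2 - 165), so the splitting field is K = Q(sqrt(214), sqrt(165)). The elements 214, 165, 35310 are all non-squares in Q, so sqrt(214) and sqrt(165) generate independent quadratic extensions. Thus [K:Q] = 4 and Gal(K/Q) is generated by the two order-2 automorphisms sqrt(214) ↦ -sqrt(214) and sqrt(165) ↦ -sqrt(165), giving V_4.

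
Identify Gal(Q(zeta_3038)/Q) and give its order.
|Gal(Q(zeta_3038)/Q)| = phi(3038) = 1260; group ≅ (Z/3038Z)^* ≅ Z/30Z × Z/42Z

The n-th cyclotomic polynomial Φ_3038(x) is the minimal polynomial of zeta_3038 over Q and has degree phi(3038) = 1260. So Q(zeta_3038) is a degree-1260 Galois extension with Galois group (Z/3038Z)^*. By CRT, (Z/3038Z)^* ≅ (Z/2Z)^* × (Z/49Z)^* × (Z/31Z)^*. Each prime-power unit group is (Z/2Z)^* ≅ trivial group (order 1); (Z/49Z)^* ≅ Z/42Z; (Z/31Z)^* ≅ Z/30Z. Hence Gal(Q(zeta_3038)/Q) ≅ Z/30Z × Z/42Z.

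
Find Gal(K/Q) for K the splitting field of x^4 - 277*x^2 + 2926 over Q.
Gal(K/Q) = V_4 (Klein four-group, Z/2Z × Z/2Z)

f factors as (x^2 - 11)(x^2 - 266), so the splitting field is K = Q(sqrt(11), sqrt(266)). The elements 11, 266, 2926 are all non-squares in Q, so sqrt(11) and sqrt(266) generate independent quadratic extensions. Thus [K:Q] = 4 and Gal(K/Q) is generated by the two order-2 automorphisms sqrt(11) ↦ -sqrt(11) and sqrt(266) ↦ -sqrt(266), giving V_4.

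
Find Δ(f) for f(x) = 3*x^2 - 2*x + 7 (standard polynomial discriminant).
Δ = -80

For a quadratic a x^2 + b x + c the discriminant is Δ = b^2 - 4ac = (-2)^2 - 4*(3)*(7) = 4 - (84) = -80.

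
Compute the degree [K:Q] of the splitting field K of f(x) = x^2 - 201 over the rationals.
[K:Q] = 2

The polynomial x^2 - 201 is irreducible over Q since 201 is not a perfect square. Its splitting field is Q(sqrt(201)), which has degree 2 over Q.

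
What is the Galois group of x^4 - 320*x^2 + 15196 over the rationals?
Gal(K/Q) = V_4 (Klein four-group, Z/2Z × Z/2Z)

f factors as (x^2 - 58)(x^2 - 262), so the splitting field is K = Q(sqrt(58), sqrt(262)). The elements 58, 262, 15196 are all non-squares in Q, so sqrt(58) and sqrt(262) generate independent quadratic extensions. Thus [K:Q] = 4 and Gal(K/Q) is generated by the two order-2 automorphisms sqrt(58) ↦ -sqrt(58) and sqrt(262) ↦ -sqrt(262), giving V_4.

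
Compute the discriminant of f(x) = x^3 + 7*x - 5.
Δ = -2047

For a depressed cubic x^3 + p x + q the discriminant is Δ = -4 p^3 - 27 q^2 = -4*(7)^3 - 27*(-5)^2 = -1372 - 675 = -2047.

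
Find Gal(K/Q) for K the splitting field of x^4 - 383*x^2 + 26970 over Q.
Gal(K/Q) = V_4 (Klein four-group, Z/2Z × Z/2Z)

f factors as (x^2 - 290)(x^2 - 93), so the splitting field is K = Q(sqrt(290), sqrt(93)). The elements 290, 93, 26970 are all non-squares in Q, so sqrt(290) and sqrt(93) generate independent quadratic extensions. Thus [K:Q] = 4 and Gal(K/Q) is generated by the two order-2 automorphisms sqrt(290) ↦ -sqrt(290) and sqrt(93) ↦ -sqrt(93), giving V_4.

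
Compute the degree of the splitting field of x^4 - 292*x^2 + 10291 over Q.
[K:Q] = 4

f factors as (x^2 - 41)(x^2 - 251); the splitting field is K = Q(sqrt(41), sqrt(251)). Since 41, 251, and 10291 are all non-squares in Q, the three subfields Q(sqrt(41)), Q(sqrt(251)), Q(sqrt(10291)) are distinct degree-2 extensions, so [K:Q] = 4 (Klein four Galois group).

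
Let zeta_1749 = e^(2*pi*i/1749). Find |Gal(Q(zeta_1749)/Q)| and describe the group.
|Gal(Q(zeta_1749)/Q)| = phi(1749) = 1040; group ≅ (Z/1749Z)^* ≅ Z/2Z × Z/10Z × Z/52Z

The n-th cyclotomic polynomial Φ_1749(x) is the minimal polynomial of zeta_1749 over Q and has degree phi(1749) = 1040. So Q(zeta_1749) is a degree-1040 Galois extension with Galois group (Z/1749Z)^*. By CRT, (Z/1749Z)^* ≅ (Z/3Z)^* × (Z/11Z)^* × (Z/53Z)^*. Each prime-power unit group is (Z/3Z)^* ≅ Z/2Z; (Z/11Z)^* ≅ Z/10Z; (Z/53Z)^* ≅ Z/52Z. Hence Gal(Q(zeta_1749)/Q) ≅ Z/2Z × Z/10Z × Z/52Z.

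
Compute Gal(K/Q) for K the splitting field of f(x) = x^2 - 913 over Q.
Gal(K/Q) = Z/2Z (cyclic of order 2)

x^2 - 913 is irreducible over Q since 913 is not a rational square. The splitting field Q(sqrt(913)) has degree 2 over Q, and its unique nontrivial automorphism is sqrt(913) ↦ -sqrt(913). Hence Gal(Q(sqrt(913))/Q) = Z/2Z.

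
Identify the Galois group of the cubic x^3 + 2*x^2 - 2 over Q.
Gal(K/Q) = S_3 (symmetric group of order 6)

Compute the discriminant of x^3 + (2)*x^2 + (0)*x + (-2): Δ = -44. Since Δ is not a rational square, the Galois group is not contained in A_3; it must be the full S_3 (irreducibility of the cubic rules out anything smaller).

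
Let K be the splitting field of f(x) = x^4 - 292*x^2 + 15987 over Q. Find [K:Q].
[K:Q] = 4

f factors as (x^2 - 219)(x^2 - 73); the splitting field is K = Q(sqrt(219), sqrt(73)). Since 219, 73, and 15987 are all non-squares in Q, the three subfields Q(sqrt(219)), Q(sqrt(73)), Q(sqrt(15987)) are distinct degree-2 extensions, so [K:Q] = 4 (Klein four Galois group).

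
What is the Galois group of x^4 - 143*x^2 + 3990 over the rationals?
Gal(K/Q) = V_4 (Klein four-group, Z/2Z × Z/2Z)

f factors as (x^2 - 105)(x^2 - 38), so the splitting field is K = Q(sqrt(105), sqrt(38)). The elements 105, 38, 3990 are all non-squares in Q, so sqrt(105) and sqrt(38) generate independent quadratic extensions. Thus [K:Q] = 4 and Gal(K/Q) is generated by the two order-2 automorphisms sqrt(105) ↦ -sqrt(105) and sqrt(38) ↦ -sqrt(38), giving V_4.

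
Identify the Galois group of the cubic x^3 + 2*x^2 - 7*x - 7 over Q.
Gal(K/Q) = S_3 (symmetric group of order 6)

Compute the discriminant of x^3 + (2)*x^2 + (-7)*x + (-7): Δ = 2233. Since Δ is not a rational square, the Galois group is not contained in A_3; it must be the full S_3 (irreducibility of the cubic rules out anything smaller).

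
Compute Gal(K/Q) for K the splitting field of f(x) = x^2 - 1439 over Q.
Gal(K/Q) = Z/2Z (cyclic of order 2)

x^2 - 1439 is irreducible over Q since 1439 is not a rational square. The splitting field Q(sqrt(1439)) has degree 2 over Q, and its unique nontrivial automorphism is sqrt(1439) ↦ -sqrt(1439). Hence Gal(Q(sqrt(1439))/Q) = Z/2Z.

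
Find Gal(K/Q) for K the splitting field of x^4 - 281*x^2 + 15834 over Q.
Gal(K/Q) = V_4 (Klein four-group, Z/2Z × Z/2Z)

f factors as (x^2 - 78)(x^2 - 203), so the splitting field is K = Q(sqrt(78), sqrt(203)). The elements 78, 203, 15834 are all non-squares in Q, so sqrt(78) and sqrt(203) generate independent quadratic extensions. Thus [K:Q] = 4 and Gal(K/Q) is generated by the two order-2 automorphisms sqrt(78) ↦ -sqrt(78) and sqrt(203) ↦ -sqrt(203), giving V_4.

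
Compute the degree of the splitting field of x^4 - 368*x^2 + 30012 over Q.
[K:Q] = 4

f factors as (x^2 - 122)(x^2 - 246); the splitting field is K = Q(sqrt(122), sqrt(246)). Since 122, 246, and 30012 are all non-squares in Q, the three subfields Q(sqrt(122)), Q(sqrt(246)), Q(sqrt(30012)) are distinct degree-2 extensions, so [K:Q] = 4 (Klein four Galois group).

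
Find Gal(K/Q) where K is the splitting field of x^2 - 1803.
Gal(K/Q) = Z/2Z (cyclic of order 2)

x^2 - 1803 is irreducible over Q since 1803 is not a rational square. The splitting field Q(sqrt(1803)) has degree 2 over Q, and its unique nontrivial automorphism is sqrt(1803) ↦ -sqrt(1803). Hence Gal(Q(sqrt(1803))/Q) = Z/2Z.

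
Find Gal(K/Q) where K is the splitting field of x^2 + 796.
Gal(K/Q) = Z/2Z (cyclic of order 2)

x^2 + 796 is irreducible over Q since -796 is not a rational square. The splitting field Q(sqrt(-796)) has degree 2 over Q, and its unique nontrivial automorphism is sqrt(-796) ↦ -sqrt(-796). Hence Gal(Q(sqrt(-796))/Q) = Z/2Z.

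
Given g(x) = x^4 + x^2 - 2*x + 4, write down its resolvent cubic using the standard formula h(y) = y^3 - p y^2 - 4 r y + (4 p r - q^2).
h(y) = y^3 - y^2 - 16*y + 12

Identify coefficients: p = 1, q = -2, r = 4.
Plug into h(y) = y^3 - p y^2 - 4 r y + (4 p r - q^2):
  h(y) = y^3 - (1) y^2 - 4*(4) y + (4*(1)*(4) - (-2)^2)
       = y^3 + (-1) y^2 + (-16) y + (12).
Simplifying: h(y) = y^3 - y^2 - 16*y + 12.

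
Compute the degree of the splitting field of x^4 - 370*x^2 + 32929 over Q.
[K:Q] = 4

f factors as (x^2 - 149)(x^2 - 221); the splitting field is K = Q(sqrt(149), sqrt(221)). Since 149, 221, and 32929 are all non-squares in Q, the three subfields Q(sqrt(149)), Q(sqrt(221)), Q(sqrt(32929)) are distinct degree-2 extensions, so [K:Q] = 4 (Klein four Galois group).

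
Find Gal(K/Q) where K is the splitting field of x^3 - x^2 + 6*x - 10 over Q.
Gal(K/Q) = S_3 (symmetric group of order 6)

Compute the discriminant of x^3 + (-1)*x^2 + (6)*x + (-10): Δ = -2488. Since Δ is not a rational square, the Galois group is not contained in A_3; it must be the full S_3 (irreducibility of the cubic rules out anything smaller).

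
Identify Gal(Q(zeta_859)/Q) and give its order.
|Gal(Q(zeta_859)/Q)| = phi(859) = 858; group ≅ (Z/859Z)^* ≅ Z/858Z

The n-th cyclotomic polynomial Φ_859(x) is the minimal polynomial of zeta_859 over Q and has degree phi(859) = 858. So Q(zeta_859) is a degree-858 Galois extension with Galois group (Z/859Z)^*. (Z/859Z)^* is cyclic since 859 is an odd prime power (or 4). Hence Gal(Q(zeta_859)/Q) ≅ Z/858Z.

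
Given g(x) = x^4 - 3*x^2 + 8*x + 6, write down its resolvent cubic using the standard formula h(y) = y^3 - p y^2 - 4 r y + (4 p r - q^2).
h(y) = y^3 + 3*y^2 - 24*y - 136

Identify coefficients: p = -3, q = 8, r = 6.
Plug into h(y) = y^3 - p y^2 - 4 r y + (4 p r - q^2):
  h(y) = y^3 - (-3) y^2 - 4*(6) y + (4*(-3)*(6) - (8)^2)
       = y^3 + (3) y^2 + (-24) y + (-136).
Simplifying: h(y) = y^3 + 3*y^2 - 24*y - 136.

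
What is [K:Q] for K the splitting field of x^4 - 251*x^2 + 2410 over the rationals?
[K:Q] = 4

f factors as (x^2 - 241)(x^2 - 10); the splitting field is K = Q(sqrt(241), sqrt(10)). Since 241, 10, and 2410 are all non-squares in Q, the three subfields Q(sqrt(241)), Q(sqrt(10)), Q(sqrt(2410)) are distinct degree-2 extensions, so [K:Q] = 4 (Klein four Galois group).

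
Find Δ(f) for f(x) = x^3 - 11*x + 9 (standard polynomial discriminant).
Δ = 3137

For a depressed cubic x^3 + p x + q the discriminant is Δ = -4 p^3 - 27 q^2 = -4*(-11)^3 - 27*(9)^2 = 5324 - 2187 = 3137.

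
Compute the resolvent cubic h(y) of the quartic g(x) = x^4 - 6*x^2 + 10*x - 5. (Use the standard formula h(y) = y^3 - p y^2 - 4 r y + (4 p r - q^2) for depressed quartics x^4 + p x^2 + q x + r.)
h(y) = y^3 + 6*y^2 + 20*y + 20

Identify coefficients: p = -6, q = 10, r = -5.
Plug into h(y) = y^3 - p y^2 - 4 r y + (4 p r - q^2):
  h(y) = y^3 - (-6) y^2 - 4*(-5) y + (4*(-6)*(-5) - (10)^2)
       = y^3 + (6) y^2 + (20) y + (20).
Simplifying: h(y) = y^3 + 6*y^2 + 20*y + 20.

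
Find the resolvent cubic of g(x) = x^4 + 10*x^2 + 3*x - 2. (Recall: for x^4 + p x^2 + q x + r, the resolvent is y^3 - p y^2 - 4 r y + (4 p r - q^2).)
h(y) = y^3 - 10*y^2 + 8*y - 89

Identify coefficients: p = 10, q = 3, r = -2.
Plug into h(y) = y^3 - p y^2 - 4 r y + (4 p r - q^2):
  h(y) = y^3 - (10) y^2 - 4*(-2) y + (4*(10)*(-2) - (3)^2)
       = y^3 + (-10) y^2 + (8) y + (-89).
Simplifying: h(y) = y^3 - 10*y^2 + 8*y - 89.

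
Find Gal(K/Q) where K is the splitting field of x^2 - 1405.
Gal(K/Q) = Z/2Z (cyclic of order 2)

x^2 - 1405 is irreducible over Q since 1405 is not a rational square. The splitting field Q(sqrt(1405)) has degree 2 over Q, and its unique nontrivial automorphism is sqrt(1405) ↦ -sqrt(1405). Hence Gal(Q(sqrt(1405))/Q) = Z/2Z.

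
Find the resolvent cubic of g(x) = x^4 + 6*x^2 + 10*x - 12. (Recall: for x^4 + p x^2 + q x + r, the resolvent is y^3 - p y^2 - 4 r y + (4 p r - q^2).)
h(y) = y^3 - 6*y^2 + 48*y - 388

Identify coefficients: p = 6, q = 10, r = -12.
Plug into h(y) = y^3 - p y^2 - 4 r y + (4 p r - q^2):
  h(y) = y^3 - (6) y^2 - 4*(-12) y + (4*(6)*(-12) - (10)^2)
       = y^3 + (-6) y^2 + (48) y + (-388).
Simplifying: h(y) = y^3 - 6*y^2 + 48*y - 388.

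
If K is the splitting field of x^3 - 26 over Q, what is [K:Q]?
[K:Q] = 6

x^3 - 26 has one real root r = 26^(1/3) and two complex roots r*zeta_3, r*zeta_3^2 where zeta_3 = e^(2*pi*i/3). The splitting field is Q(r, zeta_3). [Q(r):Q] = 3 and [Q(zeta_3):Q] = 2 with gcd = 1, so [Q(r, zeta_3):Q] = 3 * 2 = 6.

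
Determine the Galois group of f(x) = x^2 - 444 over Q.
Gal(K/Q) = Z/2Z (cyclic of order 2)

x^2 - 444 is irreducible over Q since 444 is not a rational square. The splitting field Q(sqrt(444)) has degree 2 over Q, and its unique nontrivial automorphism is sqrt(444) ↦ -sqrt(444). Hence Gal(Q(sqrt(444))/Q) = Z/2Z.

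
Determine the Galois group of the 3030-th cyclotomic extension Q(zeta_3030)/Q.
|Gal(Q(zeta_3030)/Q)| = phi(3030) = 800; group ≅ (Z/3030Z)^* ≅ Z/2Z × Z/4Z × Z/100Z

The n-th cyclotomic polynomial Φ_3030(x) is the minimal polynomial of zeta_3030 over Q and has degree phi(3030) = 800. So Q(zeta_3030) is a degree-800 Galois extension with Galois group (Z/3030Z)^*. By CRT, (Z/3030Z)^* ≅ (Z/2Z)^* × (Z/3Z)^* × (Z/5Z)^* × (Z/101Z)^*. Each prime-power unit group is (Z/2Z)^* ≅ trivial group (order 1); (Z/3Z)^* ≅ Z/2Z; (Z/5Z)^* ≅ Z/4Z; (Z/101Z)^* ≅ Z/100Z. Hence Gal(Q(zeta_3030)/Q) ≅ Z/2Z × Z/4Z × Z/100Z.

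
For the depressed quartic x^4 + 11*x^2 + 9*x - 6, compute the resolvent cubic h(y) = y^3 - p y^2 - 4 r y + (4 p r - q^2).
h(y) = y^3 - 11*y^2 + 24*y - 345

Identify coefficients: p = 11, q = 9, r = -6.
Plug into h(y) = y^3 - p y^2 - 4 r y + (4 p r - q^2):
  h(y) = y^3 - (11) y^2 - 4*(-6) y + (4*(11)*(-6) - (9)^2)
       = y^3 + (-11) y^2 + (24) y + (-345).
Simplifying: h(y) = y^3 - 11*y^2 + 24*y - 345.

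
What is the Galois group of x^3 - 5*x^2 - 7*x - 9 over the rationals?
Gal(K/Q) = S_3 (symmetric group of order 6)

Compute the discriminant of x^3 + (-5)*x^2 + (-7)*x + (-9): Δ = -9760. Since Δ is not a rational square, the Galois group is not contained in A_3; it must be the full S_3 (irreducibility of the cubic rules out anything smaller).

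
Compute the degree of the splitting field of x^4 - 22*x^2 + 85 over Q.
[K:Q] = 4

f factors as (x^2 - 17)(x^2 - 5); the splitting field is K = Q(sqrt(17), sqrt(5)). Since 17, 5, and 85 are all non-squares in Q, the three subfields Q(sqrt(17)), Q(sqrt(5)), Q(sqrt(85)) are distinct degree-2 extensions, so [K:Q] = 4 (Klein four Galois group).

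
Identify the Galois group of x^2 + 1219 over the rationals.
Gal(K/Q) = Z/2Z (cyclic of order 2)

x^2 + 1219 is irreducible over Q since -1219 is not a rational square. The splitting field Q(sqrt(-1219)) has degree 2 over Q, and its unique nontrivial automorphism is sqrt(-1219) ↦ -sqrt(-1219). Hence Gal(Q(sqrt(-1219))/Q) = Z/2Z.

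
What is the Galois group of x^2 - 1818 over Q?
Gal(K/Q) = Z/2Z (cyclic of order 2)

x^2 - 1818 is irreducible over Q since 1818 is not a rational square. The splitting field Q(sqrt(1818)) has degree 2 over Q, and its unique nontrivial automorphism is sqrt(1818) ↦ -sqrt(1818). Hence Gal(Q(sqrt(1818))/Q) = Z/2Z.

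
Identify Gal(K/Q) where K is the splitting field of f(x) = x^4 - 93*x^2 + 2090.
Gal(K/Q) = V_4 (Klein four-group, Z/2Z × Z/2Z)

f factors as (x^2 - 55)(x^2 - 38), so the splitting field is K = Q(sqrt(55), sqrt(38)). The elements 55, 38, 2090 are all non-squares in Q, so sqrt(55) and sqrt(38) generate independent quadratic extensions. Thus [K:Q] = 4 and Gal(K/Q) is generated by the two order-2 automorphisms sqrt(55) ↦ -sqrt(55) and sqrt(38) ↦ -sqrt(38), giving V_4.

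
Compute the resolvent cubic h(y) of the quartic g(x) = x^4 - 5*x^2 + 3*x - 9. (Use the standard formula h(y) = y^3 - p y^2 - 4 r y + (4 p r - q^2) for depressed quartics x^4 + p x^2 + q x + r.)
h(y) = y^3 + 5*y^2 + 36*y + 171

Identify coefficients: p = -5, q = 3, r = -9.
Plug into h(y) = y^3 - p y^2 - 4 r y + (4 p r - q^2):
  h(y) = y^3 - (-5) y^2 - 4*(-9) y + (4*(-5)*(-9) - (3)^2)
       = y^3 + (5) y^2 + (36) y + (171).
Simplifying: h(y) = y^3 + 5*y^2 + 36*y + 171.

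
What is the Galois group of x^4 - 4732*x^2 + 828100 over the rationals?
Gal(K/Q) = Z/2Z (cyclic of order 2)

f factors as (x^2 - 182)(x^2 - 4550), so the splitting field is K = Q(sqrt(182), sqrt(4550)). The squarefree part of 182 is 182 and the squarefree part of 4550 is also 182, so sqrt(182) and sqrt(4550) are both rational multiples of sqrt(182). Hence Q(sqrt(182)) = Q(sqrt(4550)) = Q(sqrt(182)), and the splitting field collapses to a single degree-2 extension with Galois group Z/2Z.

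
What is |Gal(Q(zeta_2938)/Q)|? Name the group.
|Gal(Q(zeta_2938)/Q)| = phi(2938) = 1344; group ≅ (Z/2938Z)^* ≅ Z/12Z × Z/112Z

The n-th cyclotomic polynomial Φ_2938(x) is the minimal polynomial of zeta_2938 over Q and has degree phi(2938) = 1344. So Q(zeta_2938) is a degree-1344 Galois extension with Galois group (Z/2938Z)^*. By CRT, (Z/2938Z)^* ≅ (Z/2Z)^* × (Z/13Z)^* × (Z/113Z)^*. Each prime-power unit group is (Z/2Z)^* ≅ trivial group (order 1); (Z/13Z)^* ≅ Z/12Z; (Z/113Z)^* ≅ Z/112Z. Hence Gal(Q(zeta_2938)/Q) ≅ Z/12Z × Z/112Z.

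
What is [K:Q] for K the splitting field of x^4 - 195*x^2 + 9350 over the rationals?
[K:Q] = 4

f factors as (x^2 - 85)(x^2 - 110); the splitting field is K = Q(sqrt(85), sqrt(110)). Since 85, 110, and 9350 are all non-squares in Q, the three subfields Q(sqrt(85)), Q(sqrt(110)), Q(sqrt(9350)) are distinct degree-2 extensions, so [K:Q] = 4 (Klein four Galois group).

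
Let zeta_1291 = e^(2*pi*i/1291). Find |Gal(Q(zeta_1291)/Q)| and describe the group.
|Gal(Q(zeta_1291)/Q)| = phi(1291) = 1290; group ≅ (Z/1291Z)^* ≅ Z/1290Z

The n-th cyclotomic polynomial Φ_1291(x) is the minimal polynomial of zeta_1291 over Q and has degree phi(1291) = 1290. So Q(zeta_1291) is a degree-1290 Galois extension with Galois group (Z/1291Z)^*. (Z/1291Z)^* is cyclic since 1291 is an odd prime power (or 4). Hence Gal(Q(zeta_1291)/Q) ≅ Z/1290Z.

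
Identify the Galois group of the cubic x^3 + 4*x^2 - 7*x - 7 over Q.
Gal(K/Q) = S_3 (symmetric group of order 6)

Compute the discriminant of x^3 + (4)*x^2 + (-7)*x + (-7): Δ = 6153. Since Δ is not a rational square, the Galois group is not contained in A_3; it must be the full S_3 (irreducibility of the cubic rules out anything smaller).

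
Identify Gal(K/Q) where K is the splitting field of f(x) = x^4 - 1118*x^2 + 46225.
Gal(K/Q) = Z/2Z (cyclic of order 2)

f factors as (x^2 - 43)(x^2 - 1075), so the splitting field is K = Q(sqrt(43), sqrt(1075)). The squarefree part of 43 is 43 and the squarefree part of 1075 is also 43, so sqrt(43) and sqrt(1075) are both rational multiples of sqrt(43). Hence Q(sqrt(43)) = Q(sqrt(1075)) = Q(sqrt(43)), and the splitting field collapses to a single degree-2 extension with Galois group Z/2Z.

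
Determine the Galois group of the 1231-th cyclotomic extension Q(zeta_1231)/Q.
|Gal(Q(zeta_1231)/Q)| = phi(1231) = 1230; group ≅ (Z/1231Z)^* ≅ Z/1230Z

The n-th cyclotomic polynomial Φ_1231(x) is the minimal polynomial of zeta_1231 over Q and has degree phi(1231) = 1230. So Q(zeta_1231) is a degree-1230 Galois extension with Galois group (Z/1231Z)^*. (Z/1231Z)^* is cyclic since 1231 is an odd prime power (or 4). Hence Gal(Q(zeta_1231)/Q) ≅ Z/1230Z.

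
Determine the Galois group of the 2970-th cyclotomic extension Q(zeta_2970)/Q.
|Gal(Q(zeta_2970)/Q)| = phi(2970) = 720; group ≅ (Z/2970Z)^* ≅ Z/4Z × Z/10Z × Z/18Z

The n-th cyclotomic polynomial Φ_2970(x) is the minimal polynomial of zeta_2970 over Q and has degree phi(2970) = 720. So Q(zeta_2970) is a degree-720 Galois extension with Galois group (Z/2970Z)^*. By CRT, (Z/2970Z)^* ≅ (Z/2Z)^* × (Z/27Z)^* × (Z/5Z)^* × (Z/11Z)^*. Each prime-power unit group is (Z/2Z)^* ≅ trivial group (order 1); (Z/27Z)^* ≅ Z/18Z; (Z/5Z)^* ≅ Z/4Z; (Z/11Z)^* ≅ Z/10Z. Hence Gal(Q(zeta_2970)/Q) ≅ Z/4Z × Z/10Z × Z/18Z.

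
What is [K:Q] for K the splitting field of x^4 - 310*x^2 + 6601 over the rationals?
[K:Q] = 4

f factors as (x^2 - 287)(x^2 - 23); the splitting field is K = Q(sqrt(287), sqrt(23)). Since 287, 23, and 6601 are all non-squares in Q, the three subfields Q(sqrt(287)), Q(sqrt(23)), Q(sqrt(6601)) are distinct degree-2 extensions, so [K:Q] = 4 (Klein four Galois group).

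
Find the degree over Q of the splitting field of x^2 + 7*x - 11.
[K:Q] = 2

The discriminant of x^2 + (7)*x + (-11) is b^2 - 4c = 49 - (-44) = 93. Since 93 is not a perfect square in Q, the polynomial is irreducible over Q. Its two roots generate a degree-2 extension, so [K:Q] = 2.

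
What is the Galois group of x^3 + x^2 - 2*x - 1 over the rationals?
Gal(K/Q) = A_3 (cyclic of order 3)

Compute the discriminant of x^3 + (1)*x^2 + (-2)*x + (-1): Δ = 49. Since Δ is a perfect square (Δ = 7^2), the Galois group is contained in A_3. Irreducibility forces the group to be transitive on three roots, so Gal = A_3.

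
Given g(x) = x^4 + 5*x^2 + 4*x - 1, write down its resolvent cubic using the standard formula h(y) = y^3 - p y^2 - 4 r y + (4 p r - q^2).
h(y) = y^3 - 5*y^2 + 4*y - 36

Identify coefficients: p = 5, q = 4, r = -1.
Plug into h(y) = y^3 - p y^2 - 4 r y + (4 p r - q^2):
  h(y) = y^3 - (5) y^2 - 4*(-1) y + (4*(5)*(-1) - (4)^2)
       = y^3 + (-5) y^2 + (4) y + (-36).
Simplifying: h(y) = y^3 - 5*y^2 + 4*y - 36.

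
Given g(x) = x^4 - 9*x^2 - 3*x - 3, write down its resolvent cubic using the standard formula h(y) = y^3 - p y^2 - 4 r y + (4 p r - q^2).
h(y) = y^3 + 9*y^2 + 12*y + 99

Identify coefficients: p = -9, q = -3, r = -3.
Plug into h(y) = y^3 - p y^2 - 4 r y + (4 p r - q^2):
  h(y) = y^3 - (-9) y^2 - 4*(-3) y + (4*(-9)*(-3) - (-3)^2)
       = y^3 + (9) y^2 + (12) y + (99).
Simplifying: h(y) = y^3 + 9*y^2 + 12*y + 99.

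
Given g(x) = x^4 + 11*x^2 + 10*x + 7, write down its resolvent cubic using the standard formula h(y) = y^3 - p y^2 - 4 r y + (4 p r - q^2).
h(y) = y^3 - 11*y^2 - 28*y + 208

Identify coefficients: p = 11, q = 10, r = 7.
Plug into h(y) = y^3 - p y^2 - 4 r y + (4 p r - q^2):
  h(y) = y^3 - (11) y^2 - 4*(7) y + (4*(11)*(7) - (10)^2)
       = y^3 + (-11) y^2 + (-28) y + (208).
Simplifying: h(y) = y^3 - 11*y^2 - 28*y + 208.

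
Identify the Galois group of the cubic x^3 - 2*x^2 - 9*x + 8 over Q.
Gal(K/Q) = S_3 (symmetric group of order 6)

Compute the discriminant of x^3 + (-2)*x^2 + (-9)*x + (8): Δ = 4360. Since Δ is not a rational square, the Galois group is not contained in A_3; it must be the full S_3 (irreducibility of the cubic rules out anything smaller).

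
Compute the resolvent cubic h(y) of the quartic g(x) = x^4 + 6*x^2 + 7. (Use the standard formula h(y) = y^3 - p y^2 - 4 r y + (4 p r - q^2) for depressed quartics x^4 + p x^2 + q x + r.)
h(y) = y^3 - 6*y^2 - 28*y + 168

Identify coefficients: p = 6, q = 0, r = 7.
Plug into h(y) = y^3 - p y^2 - 4 r y + (4 p r - q^2):
  h(y) = y^3 - (6) y^2 - 4*(7) y + (4*(6)*(7) - (0)^2)
       = y^3 + (-6) y^2 + (-28) y + (168).
Simplifying: h(y) = y^3 - 6*y^2 - 28*y + 168.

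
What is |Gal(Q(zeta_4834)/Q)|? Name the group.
|Gal(Q(zeta_4834)/Q)| = phi(4834) = 2416; group ≅ (Z/4834Z)^* ≅ Z/2416Z

The n-th cyclotomic polynomial Φ_4834(x) is the minimal polynomial of zeta_4834 over Q and has degree phi(4834) = 2416. So Q(zeta_4834) is a degree-2416 Galois extension with Galois group (Z/4834Z)^*. By CRT, (Z/4834Z)^* ≅ (Z/2Z)^* × (Z/2417Z)^*. Each prime-power unit group is (Z/2Z)^* ≅ trivial group (order 1); (Z/2417Z)^* ≅ Z/2416Z. Hence Gal(Q(zeta_4834)/Q) ≅ Z/2416Z.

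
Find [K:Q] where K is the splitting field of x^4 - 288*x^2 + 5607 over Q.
[K:Q] = 4

f factors as (x^2 - 21)(x^2 - 267); the splitting field is K = Q(sqrt(21), sqrt(267)). Since 21, 267, and 5607 are all non-squares in Q, the three subfields Q(sqrt(21)), Q(sqrt(267)), Q(sqrt(5607)) are distinct degree-2 extensions, so [K:Q] = 4 (Klein four Galois group).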